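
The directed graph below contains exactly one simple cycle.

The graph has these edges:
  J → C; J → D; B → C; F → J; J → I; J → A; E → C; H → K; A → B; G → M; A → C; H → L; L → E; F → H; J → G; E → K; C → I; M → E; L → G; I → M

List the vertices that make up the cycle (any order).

C, E, I, M

DFS with gray/black marking from M:
M gray
  E gray
    C gray
      I gray
        I→M: M is gray → back edge
Back edge closes the cycle M → E → C → I → M; its vertices are {C, E, I, M}.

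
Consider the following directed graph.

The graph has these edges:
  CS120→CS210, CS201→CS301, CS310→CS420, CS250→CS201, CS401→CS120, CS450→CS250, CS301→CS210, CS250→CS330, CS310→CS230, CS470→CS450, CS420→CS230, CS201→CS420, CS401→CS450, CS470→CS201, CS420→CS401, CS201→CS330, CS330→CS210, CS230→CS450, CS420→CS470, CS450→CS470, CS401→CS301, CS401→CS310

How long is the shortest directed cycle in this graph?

For each vertex v, BFS finds the shortest path from v back to v.
The shortest such closed walk is CS450 → CS470 → CS450, length 2.

2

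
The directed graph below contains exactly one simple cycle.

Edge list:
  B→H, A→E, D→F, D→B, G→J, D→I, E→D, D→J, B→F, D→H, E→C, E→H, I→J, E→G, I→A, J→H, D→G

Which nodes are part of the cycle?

A, D, E, I

DFS with gray/black marking from A:
A gray
  E gray
    D gray
      J gray
        H gray
        H black
      J black
      I gray
        I→A: A is gray → back edge
Back edge closes the cycle A → E → D → I → A; its vertices are {A, D, E, I}.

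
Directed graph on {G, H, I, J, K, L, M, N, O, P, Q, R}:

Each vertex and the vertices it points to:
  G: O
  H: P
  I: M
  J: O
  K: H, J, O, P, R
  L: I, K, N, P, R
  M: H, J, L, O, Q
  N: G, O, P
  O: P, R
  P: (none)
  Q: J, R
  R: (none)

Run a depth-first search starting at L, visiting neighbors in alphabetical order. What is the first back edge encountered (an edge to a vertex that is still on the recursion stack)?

M→L

DFS from L (visiting neighbors in alphabetical order); mark gray on enter, black on exit:
L gray
  I gray
    M gray
      H gray
        P gray
        P black
      H black
      J gray
        O gray
          O→P: P black — skip
          R gray
          R black
        O black
      J black
      M→L: L is gray → back edge
First back edge: M → L.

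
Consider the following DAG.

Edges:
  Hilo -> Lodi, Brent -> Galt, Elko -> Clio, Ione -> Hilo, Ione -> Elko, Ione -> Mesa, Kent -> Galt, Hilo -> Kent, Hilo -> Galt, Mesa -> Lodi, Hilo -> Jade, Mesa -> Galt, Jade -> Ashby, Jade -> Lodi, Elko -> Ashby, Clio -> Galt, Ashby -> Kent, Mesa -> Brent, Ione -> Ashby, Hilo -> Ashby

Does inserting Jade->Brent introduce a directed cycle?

No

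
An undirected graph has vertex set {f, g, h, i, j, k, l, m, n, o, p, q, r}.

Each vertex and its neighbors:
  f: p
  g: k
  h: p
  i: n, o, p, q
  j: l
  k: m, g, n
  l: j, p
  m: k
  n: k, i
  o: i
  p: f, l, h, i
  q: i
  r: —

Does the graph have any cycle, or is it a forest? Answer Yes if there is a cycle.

DFS, tracking each vertex's parent; an edge to a visited non-parent vertex closes a cycle.
Start from o:
visit o (parent –)
  visit i (parent o)
    visit n (parent i)
      visit k (parent n)
        visit m (parent k)
          m–k: parent, skip
        visit g (parent k)
          g–k: parent, skip
        k–n: parent, skip
      n–i: parent, skip
    i–o: parent, skip
    visit p (parent i)
      visit f (parent p)
        f–p: parent, skip
      visit l (parent p)
        visit j (parent l)
          j–l: parent, skip
        l–p: parent, skip
      visit h (parent p)
        h–p: parent, skip
      p–i: parent, skip
    visit q (parent i)
      q–i: parent, skip
visit r (parent –)
No non-parent visited neighbor found — the graph is a forest.

No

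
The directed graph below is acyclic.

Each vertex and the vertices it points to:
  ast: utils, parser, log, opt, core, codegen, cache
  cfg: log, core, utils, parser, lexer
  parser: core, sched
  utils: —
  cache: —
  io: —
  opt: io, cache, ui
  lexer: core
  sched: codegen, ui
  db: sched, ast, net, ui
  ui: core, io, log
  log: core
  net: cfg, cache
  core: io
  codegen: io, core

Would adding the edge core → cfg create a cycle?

Yes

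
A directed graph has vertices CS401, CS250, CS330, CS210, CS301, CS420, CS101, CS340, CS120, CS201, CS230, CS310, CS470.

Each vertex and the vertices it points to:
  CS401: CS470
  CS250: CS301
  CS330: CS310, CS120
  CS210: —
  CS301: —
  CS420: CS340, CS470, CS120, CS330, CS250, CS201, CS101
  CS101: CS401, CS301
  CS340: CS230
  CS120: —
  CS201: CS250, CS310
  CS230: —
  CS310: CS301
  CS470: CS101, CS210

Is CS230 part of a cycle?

No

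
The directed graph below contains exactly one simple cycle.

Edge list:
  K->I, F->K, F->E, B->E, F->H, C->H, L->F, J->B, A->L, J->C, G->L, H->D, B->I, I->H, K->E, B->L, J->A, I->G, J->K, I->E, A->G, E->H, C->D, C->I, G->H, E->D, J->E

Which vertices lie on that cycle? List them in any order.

F, G, I, K, L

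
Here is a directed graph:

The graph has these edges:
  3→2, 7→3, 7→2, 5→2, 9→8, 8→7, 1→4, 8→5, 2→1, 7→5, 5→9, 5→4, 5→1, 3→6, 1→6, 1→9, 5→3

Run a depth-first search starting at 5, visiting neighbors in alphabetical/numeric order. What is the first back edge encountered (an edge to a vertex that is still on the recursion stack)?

8→5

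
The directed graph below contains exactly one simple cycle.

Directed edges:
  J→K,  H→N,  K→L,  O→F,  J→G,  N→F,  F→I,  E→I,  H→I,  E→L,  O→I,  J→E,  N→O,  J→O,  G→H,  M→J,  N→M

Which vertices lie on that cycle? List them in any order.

DFS with gray/black marking from M:
M gray
  J gray
    G gray
      H gray
        N gray
          F gray
            I gray
            I black
          F black
          O gray
            O→F: F black — skip
            O→I: I black — skip
          O black
          N→M: M is gray → back edge
Back edge closes the cycle M → J → G → H → N → M; its vertices are {G, H, J, M, N}.

G, H, J, M, N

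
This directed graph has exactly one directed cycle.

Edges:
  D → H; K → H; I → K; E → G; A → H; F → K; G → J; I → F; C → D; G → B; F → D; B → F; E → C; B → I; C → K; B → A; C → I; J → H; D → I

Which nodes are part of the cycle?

D, F, I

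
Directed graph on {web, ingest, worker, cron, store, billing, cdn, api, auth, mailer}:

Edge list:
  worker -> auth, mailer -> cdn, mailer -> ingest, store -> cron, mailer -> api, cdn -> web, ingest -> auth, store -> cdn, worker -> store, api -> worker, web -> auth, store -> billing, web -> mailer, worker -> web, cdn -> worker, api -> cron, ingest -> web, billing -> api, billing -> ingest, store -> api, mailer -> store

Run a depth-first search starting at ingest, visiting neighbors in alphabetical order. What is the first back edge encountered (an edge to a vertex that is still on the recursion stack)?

DFS from ingest (visiting neighbors in alphabetical order); mark gray on enter, black on exit:
ingest gray
  auth gray
  auth black
  web gray
    web→auth: auth black — skip
    mailer gray
      api gray
        cron gray
        cron black
        worker gray
          worker→auth: auth black — skip
          store gray
            store→api: api is gray → back edge
First back edge: store → api.

store→api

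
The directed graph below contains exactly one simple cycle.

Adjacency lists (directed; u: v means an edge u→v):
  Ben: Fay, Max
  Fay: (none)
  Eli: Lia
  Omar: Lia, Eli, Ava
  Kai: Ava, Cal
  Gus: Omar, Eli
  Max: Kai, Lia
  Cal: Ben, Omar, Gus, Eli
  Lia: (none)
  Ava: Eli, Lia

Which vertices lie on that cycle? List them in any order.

Ben, Cal, Kai, Max

DFS with gray/black marking from Cal:
Cal gray
  Ben gray
    Fay gray
    Fay black
    Max gray
      Kai gray
        Ava gray
          Eli gray
            Lia gray
            Lia black
          Eli black
          Ava→Lia: Lia black — skip
        Ava black
        Kai→Cal: Cal is gray → back edge
Back edge closes the cycle Cal → Ben → Max → Kai → Cal; its vertices are {Ben, Cal, Kai, Max}.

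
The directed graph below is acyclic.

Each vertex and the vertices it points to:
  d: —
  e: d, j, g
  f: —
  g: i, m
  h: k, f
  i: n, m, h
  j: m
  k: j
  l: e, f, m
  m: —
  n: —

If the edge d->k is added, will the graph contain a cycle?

Adding d→k creates a cycle iff k can already reach d.
Explore from k: no path reaches d. The graph stays acyclic.

No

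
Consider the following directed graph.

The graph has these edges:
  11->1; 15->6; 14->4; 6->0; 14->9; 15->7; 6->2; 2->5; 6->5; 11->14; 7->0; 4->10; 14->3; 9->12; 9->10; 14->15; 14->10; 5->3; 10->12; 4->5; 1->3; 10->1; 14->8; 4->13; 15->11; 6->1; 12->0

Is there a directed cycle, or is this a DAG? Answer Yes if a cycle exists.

Yes

DFS with white/gray/black marking, starting from 2:
2 gray
  5 gray
    3 gray
    3 black
  5 black
2 black
0 gray
0 black
1 gray
  1→3: 3 black — skip
1 black
4 gray
  13 gray
  13 black
  4→5: 5 black — skip
  10 gray
    12 gray
      12→0: 0 black — skip
    12 black
    10→1: 1 black — skip
  10 black
4 black
6 gray
  6→0: 0 black — skip
  6→5: 5 black — skip
  6→1: 1 black — skip
  6→2: 2 black — skip
6 black
7 gray
  7→0: 0 black — skip
7 black
8 gray
8 black
9 gray
  9→12: 12 black — skip
  9→10: 10 black — skip
9 black
11 gray
  11→1: 1 black — skip
  14 gray
    14→10: 10 black — skip
    14→4: 4 black — skip
    14→3: 3 black — skip
    14→8: 8 black — skip
    14→9: 9 black — skip
    15 gray
      15→7: 7 black — skip
      15→11: 11 is gray → back edge
Back edge found, so a cycle exists: 11 → 14 → 15 → 11.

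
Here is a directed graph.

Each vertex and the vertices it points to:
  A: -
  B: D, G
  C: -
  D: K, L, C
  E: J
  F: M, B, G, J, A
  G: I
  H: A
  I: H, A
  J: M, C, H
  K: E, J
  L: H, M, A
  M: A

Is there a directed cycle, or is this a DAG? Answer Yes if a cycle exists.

DFS with white/gray/black marking, starting from I:
I gray
  H gray
    A gray
    A black
  H black
  I→A: A black — skip
I black
B gray
  D gray
    K gray
      E gray
        J gray
          M gray
            M→A: A black — skip
          M black
          C gray
          C black
          J→H: H black — skip
        J black
      E black
      K→J: J black — skip
    K black
    L gray
      L→H: H black — skip
      L→M: M black — skip
      L→A: A black — skip
    L black
    D→C: C black — skip
  D black
  G gray
    G→I: I black — skip
  G black
B black
F gray
  F→M: M black — skip
  F→B: B black — skip
  F→G: G black — skip
  F→J: J black — skip
  F→A: A black — skip
F black
Every edge goes to a white or black vertex — no back edge, so the graph is acyclic.

No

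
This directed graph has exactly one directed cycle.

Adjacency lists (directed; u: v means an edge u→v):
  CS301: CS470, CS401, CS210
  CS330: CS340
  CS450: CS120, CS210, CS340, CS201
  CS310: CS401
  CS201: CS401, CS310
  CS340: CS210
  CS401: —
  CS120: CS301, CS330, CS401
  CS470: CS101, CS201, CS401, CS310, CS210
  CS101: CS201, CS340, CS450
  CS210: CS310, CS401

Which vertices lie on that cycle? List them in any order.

CS101, CS120, CS301, CS450, CS470

DFS with gray/black marking from CS101:
CS101 gray
  CS201 gray
    CS401 gray
    CS401 black
    CS310 gray
      CS310→CS401: CS401 black — skip
    CS310 black
  CS201 black
  CS340 gray
    CS210 gray
      CS210→CS310: CS310 black — skip
      CS210→CS401: CS401 black — skip
    CS210 black
  CS340 black
  CS450 gray
    CS120 gray
      CS301 gray
        CS470 gray
          CS470→CS101: CS101 is gray → back edge
Back edge closes the cycle CS101 → CS450 → CS120 → CS301 → CS470 → CS101; its vertices are {CS101, CS120, CS301, CS450, CS470}.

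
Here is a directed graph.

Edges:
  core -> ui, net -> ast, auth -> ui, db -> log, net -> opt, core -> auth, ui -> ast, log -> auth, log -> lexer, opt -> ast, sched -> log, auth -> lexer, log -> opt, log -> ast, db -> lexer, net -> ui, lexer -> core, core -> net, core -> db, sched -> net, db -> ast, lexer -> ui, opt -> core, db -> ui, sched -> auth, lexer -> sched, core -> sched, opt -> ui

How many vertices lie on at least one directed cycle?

8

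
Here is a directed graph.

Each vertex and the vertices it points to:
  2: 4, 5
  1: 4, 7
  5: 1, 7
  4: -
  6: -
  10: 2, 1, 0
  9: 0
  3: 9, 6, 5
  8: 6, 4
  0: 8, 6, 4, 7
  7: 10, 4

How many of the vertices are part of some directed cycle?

A vertex is on a directed cycle iff it belongs to a strongly connected component of size ≥ 2 (or has a self-loop).
The vertices on cycles are {0, 1, 2, 5, 7, 10} — 6 in total.

6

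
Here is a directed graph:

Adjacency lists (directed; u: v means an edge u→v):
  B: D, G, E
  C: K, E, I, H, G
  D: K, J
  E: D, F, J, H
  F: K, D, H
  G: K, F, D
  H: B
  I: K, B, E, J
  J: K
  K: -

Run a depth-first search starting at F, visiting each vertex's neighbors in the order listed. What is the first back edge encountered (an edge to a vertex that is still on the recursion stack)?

DFS from F (visiting each vertex's neighbors in the order listed); mark gray on enter, black on exit:
F gray
  K gray
  K black
  D gray
    D→K: K black — skip
    J gray
      J→K: K black — skip
    J black
  D black
  H gray
    B gray
      B→D: D black — skip
      G gray
        G→K: K black — skip
        G→F: F is gray → back edge
First back edge: G → F.

G->F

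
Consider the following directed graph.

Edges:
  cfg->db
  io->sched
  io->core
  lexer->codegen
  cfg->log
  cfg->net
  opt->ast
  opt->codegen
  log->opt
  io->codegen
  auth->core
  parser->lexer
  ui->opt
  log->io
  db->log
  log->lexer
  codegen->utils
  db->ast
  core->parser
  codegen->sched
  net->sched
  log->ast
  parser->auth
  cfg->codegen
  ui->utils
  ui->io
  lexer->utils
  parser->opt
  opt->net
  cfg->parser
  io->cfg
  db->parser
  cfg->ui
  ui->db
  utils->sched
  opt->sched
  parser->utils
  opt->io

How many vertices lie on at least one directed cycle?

9

A vertex is on a directed cycle iff it belongs to a strongly connected component of size ≥ 2 (or has a self-loop).
The vertices on cycles are {db, io, ui, cfg, log, opt, auth, core, parser} — 9 in total.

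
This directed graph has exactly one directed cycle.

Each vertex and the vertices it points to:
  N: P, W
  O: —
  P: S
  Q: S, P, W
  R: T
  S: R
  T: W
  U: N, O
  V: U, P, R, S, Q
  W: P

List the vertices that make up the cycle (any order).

P, R, S, T, W

DFS with gray/black marking from S:
S gray
  R gray
    T gray
      W gray
        P gray
          P→S: S is gray → back edge
Back edge closes the cycle S → R → T → W → P → S; its vertices are {P, R, S, T, W}.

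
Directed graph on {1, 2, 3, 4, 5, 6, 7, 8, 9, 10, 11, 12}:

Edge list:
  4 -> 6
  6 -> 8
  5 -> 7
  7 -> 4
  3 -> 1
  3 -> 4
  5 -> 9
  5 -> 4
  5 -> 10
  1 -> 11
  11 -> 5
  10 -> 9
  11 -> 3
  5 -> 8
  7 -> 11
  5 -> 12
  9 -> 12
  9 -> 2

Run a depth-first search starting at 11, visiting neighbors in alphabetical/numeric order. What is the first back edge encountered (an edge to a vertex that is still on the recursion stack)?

1->11

DFS from 11 (visiting neighbors in alphabetical/numeric order); mark gray on enter, black on exit:
11 gray
  3 gray
    1 gray
      1→11: 11 is gray → back edge
First back edge: 1 → 11.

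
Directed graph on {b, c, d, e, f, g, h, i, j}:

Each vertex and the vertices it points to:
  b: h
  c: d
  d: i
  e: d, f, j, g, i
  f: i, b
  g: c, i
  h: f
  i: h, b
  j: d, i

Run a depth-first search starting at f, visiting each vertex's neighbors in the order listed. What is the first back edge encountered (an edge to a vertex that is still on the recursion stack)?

DFS from f (visiting each vertex's neighbors in the order listed); mark gray on enter, black on exit:
f gray
  i gray
    h gray
      h→f: f is gray → back edge
First back edge: h → f.

h->f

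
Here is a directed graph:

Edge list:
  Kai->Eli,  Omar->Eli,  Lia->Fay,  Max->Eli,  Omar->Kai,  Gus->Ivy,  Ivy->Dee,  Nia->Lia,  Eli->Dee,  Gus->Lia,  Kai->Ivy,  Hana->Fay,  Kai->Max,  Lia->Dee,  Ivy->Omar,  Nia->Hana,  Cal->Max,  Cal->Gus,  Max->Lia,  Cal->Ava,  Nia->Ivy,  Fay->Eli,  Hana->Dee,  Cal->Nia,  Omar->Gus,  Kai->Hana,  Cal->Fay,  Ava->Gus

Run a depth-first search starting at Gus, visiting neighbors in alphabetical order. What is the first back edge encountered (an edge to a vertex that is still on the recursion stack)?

Omar→Gus

DFS from Gus (visiting neighbors in alphabetical order); mark gray on enter, black on exit:
Gus gray
  Ivy gray
    Dee gray
    Dee black
    Omar gray
      Eli gray
        Eli→Dee: Dee black — skip
      Eli black
      Omar→Gus: Gus is gray → back edge
First back edge: Omar → Gus.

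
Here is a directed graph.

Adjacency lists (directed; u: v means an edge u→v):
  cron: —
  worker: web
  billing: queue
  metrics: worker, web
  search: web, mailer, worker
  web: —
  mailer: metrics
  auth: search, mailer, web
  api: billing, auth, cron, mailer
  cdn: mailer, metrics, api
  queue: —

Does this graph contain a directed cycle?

No

DFS with white/gray/black marking, starting from worker:
worker gray
  web gray
  web black
worker black
cron gray
cron black
billing gray
  queue gray
  queue black
billing black
metrics gray
  metrics→worker: worker black — skip
  metrics→web: web black — skip
metrics black
search gray
  search→web: web black — skip
  mailer gray
    mailer→metrics: metrics black — skip
  mailer black
  search→worker: worker black — skip
search black
auth gray
  auth→search: search black — skip
  auth→mailer: mailer black — skip
  auth→web: web black — skip
auth black
api gray
  api→billing: billing black — skip
  api→auth: auth black — skip
  api→cron: cron black — skip
  api→mailer: mailer black — skip
api black
cdn gray
  cdn→mailer: mailer black — skip
  cdn→metrics: metrics black — skip
  cdn→api: api black — skip
cdn black
Every edge goes to a white or black vertex — no back edge, so the graph is acyclic.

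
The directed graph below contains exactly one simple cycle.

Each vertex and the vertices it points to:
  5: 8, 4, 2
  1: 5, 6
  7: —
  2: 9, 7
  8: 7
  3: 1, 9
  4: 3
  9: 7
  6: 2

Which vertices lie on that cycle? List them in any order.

DFS with gray/black marking from 5:
5 gray
  8 gray
    7 gray
    7 black
  8 black
  4 gray
    3 gray
      1 gray
        1→5: 5 is gray → back edge
Back edge closes the cycle 5 → 4 → 3 → 1 → 5; its vertices are {1, 3, 4, 5}.

1, 3, 4, 5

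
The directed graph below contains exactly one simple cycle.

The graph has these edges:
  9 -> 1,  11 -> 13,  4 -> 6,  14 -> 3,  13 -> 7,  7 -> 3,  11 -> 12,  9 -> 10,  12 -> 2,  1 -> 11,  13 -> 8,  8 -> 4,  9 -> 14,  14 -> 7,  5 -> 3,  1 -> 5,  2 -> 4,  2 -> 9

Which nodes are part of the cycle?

1, 2, 9, 11, 12

DFS with gray/black marking from 11:
11 gray
  13 gray
    8 gray
      4 gray
        6 gray
        6 black
      4 black
    8 black
    7 gray
      3 gray
      3 black
    7 black
  13 black
  12 gray
    2 gray
      9 gray
        1 gray
          5 gray
            5→3: 3 black — skip
          5 black
          1→11: 11 is gray → back edge
Back edge closes the cycle 11 → 12 → 2 → 9 → 1 → 11; its vertices are {1, 2, 9, 11, 12}.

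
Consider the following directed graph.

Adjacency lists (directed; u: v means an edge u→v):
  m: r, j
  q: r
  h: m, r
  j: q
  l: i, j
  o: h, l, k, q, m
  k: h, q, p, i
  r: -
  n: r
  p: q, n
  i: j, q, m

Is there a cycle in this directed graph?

No

DFS with white/gray/black marking, starting from i:
i gray
  j gray
    q gray
      r gray
      r black
    q black
  j black
  i→q: q black — skip
  m gray
    m→r: r black — skip
    m→j: j black — skip
  m black
i black
h gray
  h→m: m black — skip
  h→r: r black — skip
h black
l gray
  l→i: i black — skip
  l→j: j black — skip
l black
o gray
  o→h: h black — skip
  o→l: l black — skip
  k gray
    k→h: h black — skip
    k→q: q black — skip
    p gray
      p→q: q black — skip
      n gray
        n→r: r black — skip
      n black
    p black
    k→i: i black — skip
  k black
  o→q: q black — skip
  o→m: m black — skip
o black
Every edge goes to a white or black vertex — no back edge, so the graph is acyclic.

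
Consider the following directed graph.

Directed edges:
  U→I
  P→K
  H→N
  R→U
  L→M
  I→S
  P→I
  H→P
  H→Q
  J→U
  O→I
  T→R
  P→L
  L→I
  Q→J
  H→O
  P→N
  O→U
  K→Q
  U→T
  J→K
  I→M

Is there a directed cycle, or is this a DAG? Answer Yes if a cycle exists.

Yes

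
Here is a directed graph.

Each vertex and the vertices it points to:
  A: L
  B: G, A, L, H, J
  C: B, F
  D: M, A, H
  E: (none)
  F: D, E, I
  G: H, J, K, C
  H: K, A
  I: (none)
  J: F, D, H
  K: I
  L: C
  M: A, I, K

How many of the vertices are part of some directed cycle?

A vertex is on a directed cycle iff it belongs to a strongly connected component of size ≥ 2 (or has a self-loop).
The vertices on cycles are {A, B, C, D, F, G, H, J, L, M} — 10 in total.

10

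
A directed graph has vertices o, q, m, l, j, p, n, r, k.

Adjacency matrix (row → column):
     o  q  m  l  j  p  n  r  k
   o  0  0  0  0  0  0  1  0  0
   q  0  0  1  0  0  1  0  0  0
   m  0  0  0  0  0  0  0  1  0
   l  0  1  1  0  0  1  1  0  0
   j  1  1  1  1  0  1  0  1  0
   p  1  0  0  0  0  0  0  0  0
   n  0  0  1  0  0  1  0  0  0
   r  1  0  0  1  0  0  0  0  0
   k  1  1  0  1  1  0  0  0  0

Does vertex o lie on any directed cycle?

Yes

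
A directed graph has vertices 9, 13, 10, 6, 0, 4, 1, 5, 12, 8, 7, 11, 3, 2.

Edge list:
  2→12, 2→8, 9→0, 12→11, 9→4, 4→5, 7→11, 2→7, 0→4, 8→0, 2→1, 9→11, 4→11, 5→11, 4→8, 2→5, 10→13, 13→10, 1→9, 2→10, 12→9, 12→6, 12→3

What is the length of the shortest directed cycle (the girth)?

2

For each vertex v, BFS finds the shortest path from v back to v.
The shortest such closed walk is 10 → 13 → 10, length 2.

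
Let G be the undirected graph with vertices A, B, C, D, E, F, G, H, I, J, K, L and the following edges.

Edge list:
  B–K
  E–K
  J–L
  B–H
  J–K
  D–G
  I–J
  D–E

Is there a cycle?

DFS, tracking each vertex's parent; an edge to a visited non-parent vertex closes a cycle.
Start from B:
visit B (parent –)
  visit H (parent B)
    H–B: parent, skip
  visit K (parent B)
    visit J (parent K)
      J–K: parent, skip
      visit L (parent J)
        L–J: parent, skip
      visit I (parent J)
        I–J: parent, skip
    K–B: parent, skip
    visit E (parent K)
      visit D (parent E)
        visit G (parent D)
          G–D: parent, skip
        D–E: parent, skip
      E–K: parent, skip
visit A (parent –)
visit C (parent –)
visit F (parent –)
No non-parent visited neighbor found — the graph is a forest.

No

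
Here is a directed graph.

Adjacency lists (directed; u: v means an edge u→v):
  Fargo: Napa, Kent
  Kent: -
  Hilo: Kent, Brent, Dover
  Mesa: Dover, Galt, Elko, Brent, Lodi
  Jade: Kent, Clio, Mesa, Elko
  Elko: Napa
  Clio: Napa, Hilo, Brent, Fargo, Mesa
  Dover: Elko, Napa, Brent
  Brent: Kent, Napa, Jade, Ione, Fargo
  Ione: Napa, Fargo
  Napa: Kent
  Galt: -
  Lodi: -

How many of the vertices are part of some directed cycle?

6

A vertex is on a directed cycle iff it belongs to a strongly connected component of size ≥ 2 (or has a self-loop).
The vertices on cycles are {Clio, Hilo, Jade, Mesa, Brent, Dover} — 6 in total.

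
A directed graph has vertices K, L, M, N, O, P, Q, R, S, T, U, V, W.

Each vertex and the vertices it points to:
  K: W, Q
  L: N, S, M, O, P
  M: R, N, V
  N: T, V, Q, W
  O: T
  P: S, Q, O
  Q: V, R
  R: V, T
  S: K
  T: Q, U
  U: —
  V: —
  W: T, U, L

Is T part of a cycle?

Yes

T is on a cycle iff T can reach itself via ≥1 edge.
T → Q → R → T — yes.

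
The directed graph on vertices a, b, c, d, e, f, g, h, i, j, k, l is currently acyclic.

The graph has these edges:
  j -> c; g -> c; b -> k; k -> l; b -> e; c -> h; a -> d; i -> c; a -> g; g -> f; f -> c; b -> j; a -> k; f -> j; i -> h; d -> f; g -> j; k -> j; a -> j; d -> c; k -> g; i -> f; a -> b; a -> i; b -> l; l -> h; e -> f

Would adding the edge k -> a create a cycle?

Yes

Adding k→a creates a cycle iff a can already reach k.
Path from a: a → k.
So a → … → k → a is a cycle.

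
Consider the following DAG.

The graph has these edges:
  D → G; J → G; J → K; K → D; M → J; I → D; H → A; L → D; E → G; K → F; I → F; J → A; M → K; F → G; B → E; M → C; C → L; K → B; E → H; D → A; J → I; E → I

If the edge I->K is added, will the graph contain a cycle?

Adding I→K creates a cycle iff K can already reach I.
Path from K: K → B → E → I.
So K → … → I → K is a cycle.

Yes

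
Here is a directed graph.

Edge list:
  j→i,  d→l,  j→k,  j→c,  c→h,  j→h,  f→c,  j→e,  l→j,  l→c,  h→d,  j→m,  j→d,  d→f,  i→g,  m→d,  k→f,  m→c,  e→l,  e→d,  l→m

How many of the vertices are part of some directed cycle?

9

A vertex is on a directed cycle iff it belongs to a strongly connected component of size ≥ 2 (or has a self-loop).
The vertices on cycles are {c, d, e, f, h, j, k, l, m} — 9 in total.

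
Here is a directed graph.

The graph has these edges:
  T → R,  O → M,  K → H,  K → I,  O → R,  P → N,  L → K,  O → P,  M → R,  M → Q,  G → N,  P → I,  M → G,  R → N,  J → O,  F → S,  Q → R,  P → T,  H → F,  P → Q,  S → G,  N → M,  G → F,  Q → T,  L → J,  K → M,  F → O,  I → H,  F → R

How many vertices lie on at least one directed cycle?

12

A vertex is on a directed cycle iff it belongs to a strongly connected component of size ≥ 2 (or has a self-loop).
The vertices on cycles are {F, G, H, I, M, N, O, P, Q, R, S, T} — 12 in total.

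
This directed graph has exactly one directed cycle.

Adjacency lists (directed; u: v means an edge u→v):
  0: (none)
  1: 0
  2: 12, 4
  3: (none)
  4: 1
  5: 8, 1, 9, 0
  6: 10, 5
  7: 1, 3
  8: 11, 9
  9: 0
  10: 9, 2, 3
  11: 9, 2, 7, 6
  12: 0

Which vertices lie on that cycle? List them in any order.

DFS with gray/black marking from 11:
11 gray
  9 gray
    0 gray
    0 black
  9 black
  2 gray
    12 gray
      12→0: 0 black — skip
    12 black
    4 gray
      1 gray
        1→0: 0 black — skip
      1 black
    4 black
  2 black
  7 gray
    7→1: 1 black — skip
    3 gray
    3 black
  7 black
  6 gray
    10 gray
      10→9: 9 black — skip
      10→2: 2 black — skip
      10→3: 3 black — skip
    10 black
    5 gray
      8 gray
        8→11: 11 is gray → back edge
Back edge closes the cycle 11 → 6 → 5 → 8 → 11; its vertices are {5, 6, 8, 11}.

5, 6, 8, 11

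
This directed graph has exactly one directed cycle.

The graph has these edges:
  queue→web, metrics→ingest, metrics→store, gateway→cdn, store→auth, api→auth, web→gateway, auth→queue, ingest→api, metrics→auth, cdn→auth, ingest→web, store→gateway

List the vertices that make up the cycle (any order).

cdn, web, auth, queue, gateway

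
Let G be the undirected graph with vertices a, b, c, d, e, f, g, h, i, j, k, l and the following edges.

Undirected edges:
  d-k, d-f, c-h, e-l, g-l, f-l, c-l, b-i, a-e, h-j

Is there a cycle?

No

DFS, tracking each vertex's parent; an edge to a visited non-parent vertex closes a cycle.
Start from f:
visit f (parent –)
  visit l (parent f)
    visit c (parent l)
      visit h (parent c)
        h–c: parent, skip
        visit j (parent h)
          j–h: parent, skip
      c–l: parent, skip
    visit g (parent l)
      g–l: parent, skip
    l–f: parent, skip
    visit e (parent l)
      e–l: parent, skip
      visit a (parent e)
        a–e: parent, skip
  visit d (parent f)
    d–f: parent, skip
    visit k (parent d)
      k–d: parent, skip
visit b (parent –)
  visit i (parent b)
    i–b: parent, skip
No non-parent visited neighbor found — the graph is a forest.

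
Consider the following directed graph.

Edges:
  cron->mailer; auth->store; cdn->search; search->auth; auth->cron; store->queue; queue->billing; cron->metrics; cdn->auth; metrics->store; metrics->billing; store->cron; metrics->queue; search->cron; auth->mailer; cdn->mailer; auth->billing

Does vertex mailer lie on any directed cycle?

No

mailer lies on a cycle iff there is a path from mailer back to itself.
Exploring from mailer, it never reaches itself; equivalently, its strongly connected component is a singleton.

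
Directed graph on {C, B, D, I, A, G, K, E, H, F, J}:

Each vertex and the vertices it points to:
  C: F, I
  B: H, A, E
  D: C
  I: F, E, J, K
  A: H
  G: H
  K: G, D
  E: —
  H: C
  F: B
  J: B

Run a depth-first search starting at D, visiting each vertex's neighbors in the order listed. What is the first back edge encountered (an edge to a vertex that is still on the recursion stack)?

H->C

DFS from D (visiting each vertex's neighbors in the order listed); mark gray on enter, black on exit:
D gray
  C gray
    F gray
      B gray
        H gray
          H→C: C is gray → back edge
First back edge: H → C.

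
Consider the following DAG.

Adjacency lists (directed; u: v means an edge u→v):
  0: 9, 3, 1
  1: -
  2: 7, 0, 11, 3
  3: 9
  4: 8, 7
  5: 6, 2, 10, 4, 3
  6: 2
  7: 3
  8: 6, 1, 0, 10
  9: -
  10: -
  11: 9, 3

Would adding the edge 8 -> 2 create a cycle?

No

Adding 8→2 creates a cycle iff 2 can already reach 8.
Explore from 2: no path reaches 8. The graph stays acyclic.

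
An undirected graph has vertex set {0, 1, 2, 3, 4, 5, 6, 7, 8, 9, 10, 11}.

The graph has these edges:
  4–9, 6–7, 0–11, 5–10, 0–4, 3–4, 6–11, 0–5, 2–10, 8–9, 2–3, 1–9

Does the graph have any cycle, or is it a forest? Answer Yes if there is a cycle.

DFS, tracking each vertex's parent; an edge to a visited non-parent vertex closes a cycle.
Start from 1:
visit 1 (parent –)
  visit 9 (parent 1)
    visit 8 (parent 9)
      8–9: parent, skip
    9–1: parent, skip
    visit 4 (parent 9)
      visit 0 (parent 4)
        visit 5 (parent 0)
          visit 10 (parent 5)
            10–5: parent, skip
            visit 2 (parent 10)
              2–10: parent, skip
              visit 3 (parent 2)
                3–2: parent, skip
                3–4: 4 visited and ≠ parent → cycle
Cycle: 4 – 0 – 5 – 10 – 2 – 3 – 4.

Yes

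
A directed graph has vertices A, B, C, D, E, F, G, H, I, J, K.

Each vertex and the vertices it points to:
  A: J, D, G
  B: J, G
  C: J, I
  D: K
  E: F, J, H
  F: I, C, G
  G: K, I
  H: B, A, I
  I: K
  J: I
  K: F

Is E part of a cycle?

No

E lies on a cycle iff there is a path from E back to itself.
Exploring from E, it never reaches itself; equivalently, its strongly connected component is a singleton.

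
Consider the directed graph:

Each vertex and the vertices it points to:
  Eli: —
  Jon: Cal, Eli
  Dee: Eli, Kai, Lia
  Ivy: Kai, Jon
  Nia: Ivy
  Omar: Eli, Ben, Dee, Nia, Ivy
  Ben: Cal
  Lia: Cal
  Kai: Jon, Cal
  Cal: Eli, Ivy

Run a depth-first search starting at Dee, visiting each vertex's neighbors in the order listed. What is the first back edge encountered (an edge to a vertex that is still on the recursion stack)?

Ivy→Kai

DFS from Dee (visiting each vertex's neighbors in the order listed); mark gray on enter, black on exit:
Dee gray
  Eli gray
  Eli black
  Kai gray
    Jon gray
      Cal gray
        Cal→Eli: Eli black — skip
        Ivy gray
          Ivy→Kai: Kai is gray → back edge
First back edge: Ivy → Kai.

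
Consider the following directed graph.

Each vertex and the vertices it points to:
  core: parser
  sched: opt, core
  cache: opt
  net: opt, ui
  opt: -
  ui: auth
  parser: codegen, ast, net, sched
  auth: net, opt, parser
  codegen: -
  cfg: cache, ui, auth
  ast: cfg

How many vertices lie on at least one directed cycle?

8

A vertex is on a directed cycle iff it belongs to a strongly connected component of size ≥ 2 (or has a self-loop).
The vertices on cycles are {ui, ast, cfg, net, auth, core, sched, parser} — 8 in total.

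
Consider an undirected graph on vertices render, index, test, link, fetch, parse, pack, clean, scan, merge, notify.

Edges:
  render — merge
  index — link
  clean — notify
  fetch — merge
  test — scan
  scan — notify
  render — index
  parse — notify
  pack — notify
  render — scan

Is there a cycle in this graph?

DFS, tracking each vertex's parent; an edge to a visited non-parent vertex closes a cycle.
Start from merge:
visit merge (parent –)
  visit render (parent merge)
    visit scan (parent render)
      visit notify (parent scan)
        visit pack (parent notify)
          pack–notify: parent, skip
        visit parse (parent notify)
          parse–notify: parent, skip
        visit clean (parent notify)
          clean–notify: parent, skip
        notify–scan: parent, skip
      scan–render: parent, skip
      visit test (parent scan)
        test–scan: parent, skip
    render–merge: parent, skip
    visit index (parent render)
      index–render: parent, skip
      visit link (parent index)
        link–index: parent, skip
  visit fetch (parent merge)
    fetch–merge: parent, skip
No non-parent visited neighbor found — the graph is a forest.

No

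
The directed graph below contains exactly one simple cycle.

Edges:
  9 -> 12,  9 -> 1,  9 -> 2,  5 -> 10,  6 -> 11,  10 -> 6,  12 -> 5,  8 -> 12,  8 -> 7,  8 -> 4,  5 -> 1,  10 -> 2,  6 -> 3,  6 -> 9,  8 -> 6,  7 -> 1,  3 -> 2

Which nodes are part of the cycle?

5, 6, 9, 10, 12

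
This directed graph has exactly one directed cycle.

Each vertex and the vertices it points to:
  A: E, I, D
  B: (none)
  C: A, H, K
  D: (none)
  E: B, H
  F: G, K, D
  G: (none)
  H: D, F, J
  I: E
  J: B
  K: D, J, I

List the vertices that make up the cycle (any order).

E, F, H, I, K

DFS with gray/black marking from H:
H gray
  D gray
  D black
  F gray
    G gray
    G black
    K gray
      K→D: D black — skip
      J gray
        B gray
        B black
      J black
      I gray
        E gray
          E→B: B black — skip
          E→H: H is gray → back edge
Back edge closes the cycle H → F → K → I → E → H; its vertices are {E, F, H, I, K}.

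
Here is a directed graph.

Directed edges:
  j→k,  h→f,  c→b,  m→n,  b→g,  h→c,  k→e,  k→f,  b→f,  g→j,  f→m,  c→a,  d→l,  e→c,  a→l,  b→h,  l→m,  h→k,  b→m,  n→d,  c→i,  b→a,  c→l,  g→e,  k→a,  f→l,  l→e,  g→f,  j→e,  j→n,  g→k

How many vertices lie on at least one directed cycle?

13

A vertex is on a directed cycle iff it belongs to a strongly connected component of size ≥ 2 (or has a self-loop).
The vertices on cycles are {a, b, c, d, e, f, g, h, j, k, l, m, n} — 13 in total.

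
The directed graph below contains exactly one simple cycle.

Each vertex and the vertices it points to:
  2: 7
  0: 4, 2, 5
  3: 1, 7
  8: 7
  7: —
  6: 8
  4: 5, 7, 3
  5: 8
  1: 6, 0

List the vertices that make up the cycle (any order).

0, 1, 3, 4

DFS with gray/black marking from 1:
1 gray
  6 gray
    8 gray
      7 gray
      7 black
    8 black
  6 black
  0 gray
    4 gray
      5 gray
        5→8: 8 black — skip
      5 black
      4→7: 7 black — skip
      3 gray
        3→1: 1 is gray → back edge
Back edge closes the cycle 1 → 0 → 4 → 3 → 1; its vertices are {0, 1, 3, 4}.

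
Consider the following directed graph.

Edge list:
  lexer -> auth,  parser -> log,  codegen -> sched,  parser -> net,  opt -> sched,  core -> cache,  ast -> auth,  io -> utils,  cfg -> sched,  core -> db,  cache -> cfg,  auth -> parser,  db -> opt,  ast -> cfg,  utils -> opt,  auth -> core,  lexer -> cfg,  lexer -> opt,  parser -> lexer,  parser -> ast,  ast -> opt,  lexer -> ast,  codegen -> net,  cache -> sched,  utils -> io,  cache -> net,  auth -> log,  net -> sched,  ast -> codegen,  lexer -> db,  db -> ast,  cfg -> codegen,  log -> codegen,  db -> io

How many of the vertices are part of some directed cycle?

8

A vertex is on a directed cycle iff it belongs to a strongly connected component of size ≥ 2 (or has a self-loop).
The vertices on cycles are {db, io, ast, auth, core, lexer, utils, parser} — 8 in total.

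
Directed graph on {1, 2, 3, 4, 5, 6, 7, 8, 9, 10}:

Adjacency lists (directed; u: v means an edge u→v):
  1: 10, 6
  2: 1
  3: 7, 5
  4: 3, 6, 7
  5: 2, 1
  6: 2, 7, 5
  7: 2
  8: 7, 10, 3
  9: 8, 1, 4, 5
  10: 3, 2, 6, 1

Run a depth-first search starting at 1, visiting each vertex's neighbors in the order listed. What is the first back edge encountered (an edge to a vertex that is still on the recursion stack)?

2->1

DFS from 1 (visiting each vertex's neighbors in the order listed); mark gray on enter, black on exit:
1 gray
  10 gray
    3 gray
      7 gray
        2 gray
          2→1: 1 is gray → back edge
First back edge: 2 → 1.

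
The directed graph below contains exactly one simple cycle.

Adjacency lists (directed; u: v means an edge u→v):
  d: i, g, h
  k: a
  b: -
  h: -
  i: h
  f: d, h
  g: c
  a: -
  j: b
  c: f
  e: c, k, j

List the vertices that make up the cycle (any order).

DFS with gray/black marking from c:
c gray
  f gray
    d gray
      i gray
        h gray
        h black
      i black
      g gray
        g→c: c is gray → back edge
Back edge closes the cycle c → f → d → g → c; its vertices are {c, d, f, g}.

c, d, f, g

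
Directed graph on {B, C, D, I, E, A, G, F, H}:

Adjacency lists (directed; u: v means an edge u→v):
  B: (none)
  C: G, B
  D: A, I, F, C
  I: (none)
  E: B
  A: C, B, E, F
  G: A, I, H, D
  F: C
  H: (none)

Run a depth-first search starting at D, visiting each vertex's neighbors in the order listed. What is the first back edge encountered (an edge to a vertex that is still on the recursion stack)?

G→A

DFS from D (visiting each vertex's neighbors in the order listed); mark gray on enter, black on exit:
D gray
  A gray
    C gray
      G gray
        G→A: A is gray → back edge
First back edge: G → A.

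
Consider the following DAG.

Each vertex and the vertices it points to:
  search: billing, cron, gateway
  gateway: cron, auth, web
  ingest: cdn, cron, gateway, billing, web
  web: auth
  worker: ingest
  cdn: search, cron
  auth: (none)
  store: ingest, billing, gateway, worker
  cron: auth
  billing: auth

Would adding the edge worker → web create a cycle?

No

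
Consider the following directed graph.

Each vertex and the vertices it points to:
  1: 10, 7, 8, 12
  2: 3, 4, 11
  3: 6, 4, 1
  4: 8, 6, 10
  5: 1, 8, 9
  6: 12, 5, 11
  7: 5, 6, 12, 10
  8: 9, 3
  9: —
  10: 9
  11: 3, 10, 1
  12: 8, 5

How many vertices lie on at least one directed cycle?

9

A vertex is on a directed cycle iff it belongs to a strongly connected component of size ≥ 2 (or has a self-loop).
The vertices on cycles are {1, 3, 4, 5, 6, 7, 8, 11, 12} — 9 in total.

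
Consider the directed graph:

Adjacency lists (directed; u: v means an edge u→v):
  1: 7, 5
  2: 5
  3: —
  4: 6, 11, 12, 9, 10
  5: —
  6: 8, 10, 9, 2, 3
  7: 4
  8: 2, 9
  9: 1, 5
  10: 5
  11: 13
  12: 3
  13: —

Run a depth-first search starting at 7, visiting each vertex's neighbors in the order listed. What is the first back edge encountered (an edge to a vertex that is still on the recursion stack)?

1->7

DFS from 7 (visiting each vertex's neighbors in the order listed); mark gray on enter, black on exit:
7 gray
  4 gray
    6 gray
      8 gray
        2 gray
          5 gray
          5 black
        2 black
        9 gray
          1 gray
            1→7: 7 is gray → back edge
First back edge: 1 → 7.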